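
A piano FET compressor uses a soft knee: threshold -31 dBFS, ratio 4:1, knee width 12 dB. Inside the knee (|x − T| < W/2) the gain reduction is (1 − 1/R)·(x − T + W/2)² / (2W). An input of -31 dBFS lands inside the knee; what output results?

-32.125 dBFS

x − T + W/2 = -31 − (-31) + 6 = 6.
GR = (1 − 1/4) × 6² / 24 = 0.75 × 36 / 24 = 1.125 dB.
Output = -31 − 1.125 = -32.125 dBFS.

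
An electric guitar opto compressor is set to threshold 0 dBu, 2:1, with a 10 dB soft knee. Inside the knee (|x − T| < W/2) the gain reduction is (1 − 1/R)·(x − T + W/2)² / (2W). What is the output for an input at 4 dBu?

x − T + W/2 = 4 − 0 + 5 = 9.
GR = (1 − 1/2) × 9² / 20 = 0.5 × 81 / 20 = 2.025 dB.
Output = 4 − 2.025 = 1.975 dBu.

1.975 dBu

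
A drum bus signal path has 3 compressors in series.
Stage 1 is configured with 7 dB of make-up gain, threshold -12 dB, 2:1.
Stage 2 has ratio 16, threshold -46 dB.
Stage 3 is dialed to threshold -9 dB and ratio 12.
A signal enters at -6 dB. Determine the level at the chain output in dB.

-43.25 dB

Stage 1: overshoot 6 dB → 6/2 = 3 dB → -9 dB; +7 dB make-up → -2 dB.
Stage 2: overshoot 44 dB → 44/16 = 2.75 dB → -43.25 dB.
Stage 3: -43.25 dB is at or below the -9 dB threshold — no compression; output -43.25 dB.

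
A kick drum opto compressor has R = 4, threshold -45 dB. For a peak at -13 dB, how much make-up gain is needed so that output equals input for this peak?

The peak compresses to -45 + 32/4 = -37 dB.
To reach -13 dB requires -13 − (-37) = 24 dB of make-up.

24 dB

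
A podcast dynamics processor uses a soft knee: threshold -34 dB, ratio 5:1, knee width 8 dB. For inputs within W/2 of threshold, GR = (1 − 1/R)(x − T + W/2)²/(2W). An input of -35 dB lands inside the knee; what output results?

x − T + W/2 = -35 − (-34) + 4 = 3.
GR = (1 − 1/5) × 3² / 16 = 0.8 × 9 / 16 = 0.45 dB.
Output = -35 − 0.45 = -35.45 dB.

-35.45 dB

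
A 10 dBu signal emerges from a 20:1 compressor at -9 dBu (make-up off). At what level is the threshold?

-10 dBu

Input is 20 dB above T (since output overshoot × R = input overshoot: (-9 − T)·20 = 10 − T gives T = -10 dBu).
Check: -10 + (10 − (-10))/20 = -10 + 1 = -9 dBu. ✓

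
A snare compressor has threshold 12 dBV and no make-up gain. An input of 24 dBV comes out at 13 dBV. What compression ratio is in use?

Input overshoot = 24 − 12 = 12 dB; output overshoot = 13 − 12 = 1 dB.
Ratio = 12 / 1 = 12.

12:1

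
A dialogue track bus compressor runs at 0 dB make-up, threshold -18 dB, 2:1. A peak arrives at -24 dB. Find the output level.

-24 dB

-24 dB is 6 dB below the -18 dB threshold, so no gain reduction is applied.
Output = input = -24 dB.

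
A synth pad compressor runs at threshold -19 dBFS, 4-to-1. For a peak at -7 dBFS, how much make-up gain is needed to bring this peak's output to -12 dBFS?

4 dB

The peak compresses to -19 + 12/4 = -16 dBFS.
To reach -12 dBFS requires -12 − (-16) = 4 dB of make-up.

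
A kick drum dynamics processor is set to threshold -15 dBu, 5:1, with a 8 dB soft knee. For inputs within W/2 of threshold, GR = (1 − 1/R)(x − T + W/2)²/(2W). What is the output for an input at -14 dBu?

x − T + W/2 = -14 − (-15) + 4 = 5.
GR = (1 − 1/5) × 5² / 16 = 0.8 × 25 / 16 = 1.25 dB.
Output = -14 − 1.25 = -15.25 dBu.

-15.25 dBu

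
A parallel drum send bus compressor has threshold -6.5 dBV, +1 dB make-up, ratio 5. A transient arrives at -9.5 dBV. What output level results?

-8.5 dBV

-9.5 dBV is 3 dB below the -6.5 dBV threshold, so no gain reduction is applied.
Make-up gain adds 1 dB: -9.5 + 1 = -8.5 dBV.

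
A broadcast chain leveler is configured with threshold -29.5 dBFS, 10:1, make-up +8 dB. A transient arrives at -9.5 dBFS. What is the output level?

-19.5 dBFS

-9.5 dBFS sits 20 dB over threshold.
At 10:1 the overshoot is divided by 10, leaving 2 dB above threshold.
That puts the output at -27.5 dBFS; make-up adds 8 dB, giving -19.5 dBFS.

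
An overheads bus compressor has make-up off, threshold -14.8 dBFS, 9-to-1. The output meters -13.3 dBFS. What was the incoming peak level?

-1.3 dBFS

Post-compression overshoot = -13.3 − (-14.8) = 1.5 dB.
Before 9:1 compression the overshoot was 1.5 × 9 = 13.5 dB, so input = -14.8 + 13.5 = -1.3 dBFS.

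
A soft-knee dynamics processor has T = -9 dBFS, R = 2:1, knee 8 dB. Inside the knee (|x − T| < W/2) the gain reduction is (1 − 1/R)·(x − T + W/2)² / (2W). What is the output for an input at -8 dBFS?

x − T + W/2 = -8 − (-9) + 4 = 5.
GR = (1 − 1/2) × 5² / 16 = 0.5 × 25 / 16 = 0.78125 dB.
Output = -8 − 0.78125 = -8.78125 dBFS.

-8.78125 dBFS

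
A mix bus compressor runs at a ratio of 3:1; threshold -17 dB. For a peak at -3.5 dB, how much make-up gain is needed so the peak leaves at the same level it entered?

The peak compresses to -17 + 13.5/3 = -12.5 dB.
To reach -3.5 dB requires -3.5 − (-12.5) = 9 dB of make-up.

9 dB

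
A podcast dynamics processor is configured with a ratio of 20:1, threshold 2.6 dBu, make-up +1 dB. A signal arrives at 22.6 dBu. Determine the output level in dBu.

22.6 dBu sits 20 dB over threshold.
The 20 dB excess becomes 1 dB after 20:1 reduction.
That puts the output at 3.6 dBu; make-up adds 1 dB, giving 4.6 dBu.

4.6 dBu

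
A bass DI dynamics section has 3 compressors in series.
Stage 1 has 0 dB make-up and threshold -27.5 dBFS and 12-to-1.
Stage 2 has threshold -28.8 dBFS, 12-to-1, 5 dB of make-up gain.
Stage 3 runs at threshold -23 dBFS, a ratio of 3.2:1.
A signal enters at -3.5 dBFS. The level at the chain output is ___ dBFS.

-23.525 dBFS

Stage 1: 24 dB above -27.5 dBFS, reduced 12:1 to 2 dB above → -25.5 dBFS.
Stage 2: overshoot 3.3 dB → 3.3/12 = 0.275 dB → -28.525 dBFS; +5 dB make-up → -23.525 dBFS.
Stage 3: -23.525 dBFS ≤ -23 dBFS, so stage 3 doesn't engage; output -23.525 dBFS.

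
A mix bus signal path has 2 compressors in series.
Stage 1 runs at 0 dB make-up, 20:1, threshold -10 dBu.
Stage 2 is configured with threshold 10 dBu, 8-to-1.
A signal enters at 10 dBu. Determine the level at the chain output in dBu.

Stage 1: 10 dBu is 20 dB over -10 dBu; at 20:1 that becomes 1 dB over, giving -9 dBu.
Stage 2: -9 dBu is at or below the 10 dBu threshold — no compression; output -9 dBu.

-9 dBu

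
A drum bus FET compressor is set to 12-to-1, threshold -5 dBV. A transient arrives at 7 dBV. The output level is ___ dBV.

Overshoot: 7 − (-5) = 12 dB.
12:1 compression reduces that to 12/12 = 1 dB over.
Output = -5 + 1 = -4 dBV.

-4 dBV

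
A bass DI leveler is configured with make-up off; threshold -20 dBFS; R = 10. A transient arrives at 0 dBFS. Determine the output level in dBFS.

-18 dBFS

The input is 20 dB above the -20 dBFS threshold.
At 10:1 the overshoot is divided by 10, leaving 2 dB above threshold.
Output = -20 + 2 = -18 dBFS.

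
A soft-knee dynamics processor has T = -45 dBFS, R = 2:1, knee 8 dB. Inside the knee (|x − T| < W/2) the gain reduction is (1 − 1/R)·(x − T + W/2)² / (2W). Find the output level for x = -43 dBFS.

-44.125 dBFS

x − T + W/2 = -43 − (-45) + 4 = 6.
GR = (1 − 1/2) × 6² / 16 = 0.5 × 36 / 16 = 1.125 dB.
Output = -43 − 1.125 = -44.125 dBFS.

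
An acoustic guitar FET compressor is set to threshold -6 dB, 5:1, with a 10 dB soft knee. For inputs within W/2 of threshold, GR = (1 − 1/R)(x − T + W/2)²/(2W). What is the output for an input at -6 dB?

-7 dB

x − T + W/2 = -6 − (-6) + 5 = 5.
GR = (1 − 1/5) × 5² / 20 = 0.8 × 25 / 20 = 1 dB.
Output = -6 − 1 = -7 dB.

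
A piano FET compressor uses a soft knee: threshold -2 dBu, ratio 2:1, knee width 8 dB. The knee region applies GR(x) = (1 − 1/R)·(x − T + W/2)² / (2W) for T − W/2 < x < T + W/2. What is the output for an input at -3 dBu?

-3.28125 dBu

x − T + W/2 = -3 − (-2) + 4 = 3.
GR = (1 − 1/2) × 3² / 16 = 0.5 × 9 / 16 = 0.28125 dB.
Output = -3 − 0.28125 = -3.28125 dBu.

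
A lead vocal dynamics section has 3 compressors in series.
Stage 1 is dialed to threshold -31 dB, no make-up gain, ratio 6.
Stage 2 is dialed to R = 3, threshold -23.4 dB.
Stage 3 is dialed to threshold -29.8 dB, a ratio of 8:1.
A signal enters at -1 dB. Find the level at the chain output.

Stage 1: -1 dB is 30 dB over -31 dB; at 6:1 that becomes 5 dB over, giving -26 dB.
Stage 2: -26 dB ≤ -23.4 dB, so stage 2 doesn't engage; output -26 dB.
Stage 3: overshoot 3.8 dB → 3.8/8 = 0.475 dB → -29.325 dB.

-29.325 dB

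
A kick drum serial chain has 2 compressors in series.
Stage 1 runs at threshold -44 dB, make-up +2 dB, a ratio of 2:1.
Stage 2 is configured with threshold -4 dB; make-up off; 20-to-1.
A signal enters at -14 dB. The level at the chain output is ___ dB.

Stage 1: overshoot 30 dB → 30/2 = 15 dB → -29 dB; +2 dB make-up → -27 dB.
Stage 2: below threshold (-27 ≤ -4); passes unchanged; output -27 dB.

-27 dB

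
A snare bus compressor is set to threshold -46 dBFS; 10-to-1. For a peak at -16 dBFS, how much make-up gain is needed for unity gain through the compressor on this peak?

27 dB

Overshoot 30 dB → 30/10 = 3 dB after compression, so the compressed level is -46 + 3 = -43 dBFS.
Make-up = target − compressed = -16 − (-43) = 27 dB.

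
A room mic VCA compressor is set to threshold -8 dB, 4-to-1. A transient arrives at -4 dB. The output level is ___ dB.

-7 dB

The input is 4 dB above the -8 dB threshold.
The 4 dB excess becomes 1 dB after 4:1 reduction.
That puts the output at -7 dB.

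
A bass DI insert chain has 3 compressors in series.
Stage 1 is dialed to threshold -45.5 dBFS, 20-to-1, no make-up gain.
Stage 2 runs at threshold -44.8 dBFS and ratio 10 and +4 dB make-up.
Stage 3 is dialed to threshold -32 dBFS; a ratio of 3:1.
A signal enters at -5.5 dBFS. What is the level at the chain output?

Stage 1: 40 dB above -45.5 dBFS, reduced 20:1 to 2 dB above → -43.5 dBFS.
Stage 2: 1.3 dB above -44.8 dBFS, reduced 10:1 to 0.13 dB above → -44.67 dBFS; +4 dB make-up → -40.67 dBFS.
Stage 3: -40.67 dBFS is at or below the -32 dBFS threshold — no compression; output -40.67 dBFS.

-40.67 dBFS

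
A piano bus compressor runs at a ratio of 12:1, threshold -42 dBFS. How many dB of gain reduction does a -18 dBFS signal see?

-18 dBFS exceeds the threshold by 24 dB.
At 12:1, output sits 24/12 = 2 dB above threshold.
So the signal is attenuated by 24 − 2 = 22 dB.

22 dB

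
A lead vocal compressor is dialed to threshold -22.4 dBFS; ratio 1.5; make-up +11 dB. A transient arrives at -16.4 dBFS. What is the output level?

Overshoot: -16.4 − (-22.4) = 6 dB.
The 6 dB excess becomes 4 dB after 1.5:1 reduction.
That puts the output at -18.4 dBFS; make-up adds 11 dB, giving -7.4 dBFS.

-7.4 dBFS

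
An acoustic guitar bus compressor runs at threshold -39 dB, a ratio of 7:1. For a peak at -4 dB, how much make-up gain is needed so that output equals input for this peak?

30 dB

Without make-up, output = threshold + overshoot/7 = -39 + 5 = -34 dB.
Gap to target: 30 dB.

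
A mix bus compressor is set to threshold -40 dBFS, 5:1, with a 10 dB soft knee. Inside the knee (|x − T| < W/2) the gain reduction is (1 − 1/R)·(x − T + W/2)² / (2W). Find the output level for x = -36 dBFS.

-39.24 dBFS

x − T + W/2 = -36 − (-40) + 5 = 9.
GR = (1 − 1/5) × 9² / 20 = 0.8 × 81 / 20 = 3.24 dB.
Output = -36 − 3.24 = -39.24 dBFS.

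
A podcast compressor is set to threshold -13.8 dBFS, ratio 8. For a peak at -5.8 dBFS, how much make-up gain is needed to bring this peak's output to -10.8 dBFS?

2 dB

The peak compresses to -13.8 + 8/8 = -12.8 dBFS.
To reach -10.8 dBFS requires -10.8 − (-12.8) = 2 dB of make-up.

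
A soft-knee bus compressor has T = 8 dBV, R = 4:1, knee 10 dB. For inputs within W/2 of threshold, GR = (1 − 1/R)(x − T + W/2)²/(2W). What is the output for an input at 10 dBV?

8.1625 dBV

x − T + W/2 = 10 − 8 + 5 = 7.
GR = (1 − 1/4) × 7² / 20 = 0.75 × 49 / 20 = 1.8375 dB.
Output = 10 − 1.8375 = 8.1625 dBV.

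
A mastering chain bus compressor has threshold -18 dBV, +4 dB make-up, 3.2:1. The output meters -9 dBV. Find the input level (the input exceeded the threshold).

-2 dBV

Remove make-up: -9 − 4 = -13 dBV.
The compressed level sits -13 − (-18) = 5 dB over threshold.
Before 3.2:1 compression the overshoot was 5 × 3.2 = 16 dB, so input = -18 + 16 = -2 dBV.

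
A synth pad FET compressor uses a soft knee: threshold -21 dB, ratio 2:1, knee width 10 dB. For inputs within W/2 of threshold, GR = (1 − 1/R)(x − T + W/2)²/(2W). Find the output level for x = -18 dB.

x − T + W/2 = -18 − (-21) + 5 = 8.
GR = (1 − 1/2) × 8² / 20 = 0.5 × 64 / 20 = 1.6 dB.
Output = -18 − 1.6 = -19.6 dB.

-19.6 dB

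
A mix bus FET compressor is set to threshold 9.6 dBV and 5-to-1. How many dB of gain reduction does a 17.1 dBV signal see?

Overshoot = 17.1 − 9.6 = 7.5 dB.
After 5:1 compression the overshoot becomes 7.5/5 = 1.5 dB.
Gain reduction = 7.5 − 1.5 = 6 dB.

6 dB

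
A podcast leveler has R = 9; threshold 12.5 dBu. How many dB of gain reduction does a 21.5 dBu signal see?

21.5 dBu exceeds the threshold by 9 dB.
A 9:1 ratio leaves 1 dB of that excess.
Gain reduction = 9 − 1 = 8 dB.

8 dB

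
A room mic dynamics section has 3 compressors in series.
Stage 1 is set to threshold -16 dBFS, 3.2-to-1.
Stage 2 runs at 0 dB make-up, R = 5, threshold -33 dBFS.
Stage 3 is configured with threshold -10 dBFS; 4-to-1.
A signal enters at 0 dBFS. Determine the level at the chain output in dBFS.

Stage 1: overshoot 16 dB → 16/3.2 = 5 dB → -11 dBFS.
Stage 2: overshoot 22 dB → 22/5 = 4.4 dB → -28.6 dBFS.
Stage 3: -28.6 dBFS is at or below the -10 dBFS threshold — no compression; output -28.6 dBFS.

-28.6 dBFS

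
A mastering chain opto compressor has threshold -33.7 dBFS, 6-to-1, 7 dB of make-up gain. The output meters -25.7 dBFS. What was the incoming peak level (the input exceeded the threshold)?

-27.7 dBFS

Stripping the +7 dB make-up gives -32.7 dBFS at the gain stage.
The compressed level sits -32.7 − (-33.7) = 1 dB over threshold.
Undo the ratio: input overshoot = 1 × 6 = 6 dB, giving input = -27.7 dBFS.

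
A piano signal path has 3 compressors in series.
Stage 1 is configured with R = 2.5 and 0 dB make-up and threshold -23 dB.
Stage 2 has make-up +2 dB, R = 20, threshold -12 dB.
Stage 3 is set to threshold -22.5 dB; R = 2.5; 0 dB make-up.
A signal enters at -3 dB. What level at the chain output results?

Stage 1: overshoot 20 dB → 20/2.5 = 8 dB → -15 dB.
Stage 2: -15 dB ≤ -12 dB, so stage 2 doesn't engage; make-up brings it to -13 dB.
Stage 3: -13 dB is 9.5 dB over -22.5 dB; at 2.5:1 that becomes 3.8 dB over, giving -18.7 dB.

-18.7 dB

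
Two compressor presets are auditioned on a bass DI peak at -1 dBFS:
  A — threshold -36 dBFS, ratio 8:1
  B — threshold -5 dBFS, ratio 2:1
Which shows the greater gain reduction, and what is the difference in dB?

A, by 28.625 dB

A: GR = 35 − 35/8 = 30.625 dB.
B: GR = 4 − 4/2 = 2 dB.
A applies 28.625 dB more gain reduction.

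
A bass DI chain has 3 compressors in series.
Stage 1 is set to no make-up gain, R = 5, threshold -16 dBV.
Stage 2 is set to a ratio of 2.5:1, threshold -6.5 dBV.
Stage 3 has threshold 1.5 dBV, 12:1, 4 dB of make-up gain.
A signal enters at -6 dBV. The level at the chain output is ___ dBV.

-10 dBV

Stage 1: -6 dBV is 10 dB over -16 dBV; at 5:1 that becomes 2 dB over, giving -14 dBV.
Stage 2: -14 dBV ≤ -6.5 dBV, so stage 2 doesn't engage; output -14 dBV.
Stage 3: below threshold (-14 ≤ 1.5); passes unchanged; make-up brings it to -10 dBV.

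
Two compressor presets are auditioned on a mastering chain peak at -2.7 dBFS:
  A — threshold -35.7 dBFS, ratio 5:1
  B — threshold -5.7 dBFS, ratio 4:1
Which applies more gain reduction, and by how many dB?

A, by 24.15 dB

A: GR = 33 − 33/5 = 26.4 dB.
B: GR = 3 − 3/4 = 2.25 dB.
Difference: 24.15 dB in favour of A.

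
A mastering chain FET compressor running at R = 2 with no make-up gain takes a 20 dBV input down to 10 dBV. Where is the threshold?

0 dBV

Let T be the threshold. Output overshoot = (input overshoot)/R, so 10 − T = (20 − T)/2.
2·(10 − T) = 20 − T → 1·T = 20 − 20 = 0.
T = 0/1 = 0 dBV.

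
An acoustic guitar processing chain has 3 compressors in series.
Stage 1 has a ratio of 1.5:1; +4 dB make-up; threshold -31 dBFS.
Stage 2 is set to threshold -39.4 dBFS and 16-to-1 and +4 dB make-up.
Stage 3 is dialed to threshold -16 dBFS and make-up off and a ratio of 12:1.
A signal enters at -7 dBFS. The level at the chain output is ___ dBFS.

-33.625 dBFS

Stage 1: overshoot 24 dB → 24/1.5 = 16 dB → -15 dBFS; +4 dB make-up → -11 dBFS.
Stage 2: 28.4 dB above -39.4 dBFS, reduced 16:1 to 1.775 dB above → -37.625 dBFS; +4 dB make-up → -33.625 dBFS.
Stage 3: -33.625 dBFS ≤ -16 dBFS, so stage 3 doesn't engage; output -33.625 dBFS.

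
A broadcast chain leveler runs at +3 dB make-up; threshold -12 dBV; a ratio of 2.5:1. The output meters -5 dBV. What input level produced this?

Stripping the +3 dB make-up gives -8 dBV at the gain stage.
Post-compression overshoot = -8 − (-12) = 4 dB.
Undo the ratio: input overshoot = 4 × 2.5 = 10 dB, giving input = -2 dBV.

-2 dBV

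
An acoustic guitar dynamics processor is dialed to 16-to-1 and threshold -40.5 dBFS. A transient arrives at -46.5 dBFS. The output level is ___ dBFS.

-46.5 dBFS is 6 dB below the -40.5 dBFS threshold, so no gain reduction is applied.
Output = input = -46.5 dBFS.

-46.5 dBFS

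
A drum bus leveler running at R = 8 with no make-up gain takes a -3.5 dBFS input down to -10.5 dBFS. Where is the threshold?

Let T be the threshold. Output overshoot = (input overshoot)/R, so -10.5 − T = (-3.5 − T)/8.
8·(-10.5 − T) = -3.5 − T → 7·T = -84 − (-3.5) = -80.5.
T = -80.5/7 = -11.5 dBFS.

-11.5 dBFS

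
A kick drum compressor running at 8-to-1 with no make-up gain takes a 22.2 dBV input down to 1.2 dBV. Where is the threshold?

Let T be the threshold. Output overshoot = (input overshoot)/R, so 1.2 − T = (22.2 − T)/8.
8·(1.2 − T) = 22.2 − T → 7·T = 9.6 − 22.2 = -12.6.
T = -12.6/7 = -1.8 dBV.

-1.8 dBV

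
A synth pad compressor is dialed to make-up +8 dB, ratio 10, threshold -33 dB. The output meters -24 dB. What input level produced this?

-23 dB

Stripping the +8 dB make-up gives -32 dB at the gain stage.
That's 1 dB above the -33 dB threshold.
Undo the ratio: input overshoot = 1 × 10 = 10 dB, giving input = -23 dB.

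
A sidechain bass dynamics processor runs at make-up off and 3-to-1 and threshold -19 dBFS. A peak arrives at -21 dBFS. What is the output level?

-21 dBFS is 2 dB below the -19 dBFS threshold, so no gain reduction is applied.
Output = input = -21 dBFS.

-21 dBFS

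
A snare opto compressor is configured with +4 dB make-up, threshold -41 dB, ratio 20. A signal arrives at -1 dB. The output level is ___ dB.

Overshoot: -1 − (-41) = 40 dB.
At 20:1 the overshoot is divided by 20, leaving 2 dB above threshold.
That puts the output at -39 dB; make-up adds 4 dB, giving -35 dB.

-35 dB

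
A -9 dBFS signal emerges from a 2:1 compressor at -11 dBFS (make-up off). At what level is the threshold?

Input is 4 dB above T (since output overshoot × R = input overshoot: (-11 − T)·2 = -9 − T gives T = -13 dBFS).
Check: -13 + (-9 − (-13))/2 = -13 + 2 = -11 dBFS. ✓

-13 dBFS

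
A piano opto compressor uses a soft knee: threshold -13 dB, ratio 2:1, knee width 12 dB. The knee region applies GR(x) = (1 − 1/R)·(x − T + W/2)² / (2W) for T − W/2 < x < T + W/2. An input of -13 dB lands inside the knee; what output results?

x − T + W/2 = -13 − (-13) + 6 = 6.
GR = (1 − 1/2) × 6² / 24 = 0.5 × 36 / 24 = 0.75 dB.
Output = -13 − 0.75 = -13.75 dB.

-13.75 dB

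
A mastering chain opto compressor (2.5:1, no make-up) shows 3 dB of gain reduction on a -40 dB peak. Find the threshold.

Input is 5 dB above T (since output overshoot × R = input overshoot: (-43 − T)·2.5 = -40 − T gives T = -45 dB).
Check: -45 + (-40 − (-45))/2.5 = -45 + 2 = -43 dB. ✓

-45 dB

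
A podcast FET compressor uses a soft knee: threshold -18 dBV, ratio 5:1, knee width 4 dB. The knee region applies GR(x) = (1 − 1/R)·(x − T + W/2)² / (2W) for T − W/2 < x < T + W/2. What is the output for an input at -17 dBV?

x − T + W/2 = -17 − (-18) + 2 = 3.
GR = (1 − 1/5) × 3² / 8 = 0.8 × 9 / 8 = 0.9 dB.
Output = -17 − 0.9 = -17.9 dBV.

-17.9 dBV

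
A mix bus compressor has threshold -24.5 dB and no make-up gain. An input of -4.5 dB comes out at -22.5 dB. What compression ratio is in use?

10:1

Input overshoot = -4.5 − (-24.5) = 20 dB; output overshoot = -22.5 − (-24.5) = 2 dB.
Ratio = 20 / 2 = 10.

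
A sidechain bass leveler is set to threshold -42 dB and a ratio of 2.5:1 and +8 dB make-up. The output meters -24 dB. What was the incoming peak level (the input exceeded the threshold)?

Stripping the +8 dB make-up gives -32 dB at the gain stage.
That's 10 dB above the -42 dB threshold.
Input overshoot = R × output overshoot = 25 dB → input = -42 + 25 = -17 dB.

-17 dB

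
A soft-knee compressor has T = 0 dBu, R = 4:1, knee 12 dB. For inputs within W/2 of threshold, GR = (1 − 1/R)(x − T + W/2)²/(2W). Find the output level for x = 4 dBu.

0.875 dBu

x − T + W/2 = 4 − 0 + 6 = 10.
GR = (1 − 1/4) × 10² / 24 = 0.75 × 100 / 24 = 3.125 dB.
Output = 4 − 3.125 = 0.875 dBu.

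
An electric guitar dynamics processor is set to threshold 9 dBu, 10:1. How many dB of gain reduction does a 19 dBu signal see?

9 dB

The signal is 10 dB above threshold.
A 10:1 ratio leaves 1 dB of that excess.
GR = overshoot in − overshoot out = 10 − 1 = 9 dB.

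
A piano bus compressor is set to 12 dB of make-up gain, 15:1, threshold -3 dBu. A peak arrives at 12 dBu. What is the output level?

10 dBu

The input is 15 dB above the -3 dBu threshold.
At 15:1 the overshoot is divided by 15, leaving 1 dB above threshold.
So the level is -3 + 1 = -2 dBu; make-up adds 12 dB, giving 10 dBu.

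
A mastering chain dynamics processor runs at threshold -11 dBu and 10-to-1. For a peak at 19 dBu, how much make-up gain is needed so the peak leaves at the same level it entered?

Overshoot 30 dB → 30/10 = 3 dB after compression, so the compressed level is -11 + 3 = -8 dBu.
Make-up = target − compressed = 19 − (-8) = 27 dB.

27 dB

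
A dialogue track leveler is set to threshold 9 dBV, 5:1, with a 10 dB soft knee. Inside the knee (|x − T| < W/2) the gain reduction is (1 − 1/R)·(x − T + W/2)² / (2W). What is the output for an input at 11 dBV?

9.04 dBV

x − T + W/2 = 11 − 9 + 5 = 7.
GR = (1 − 1/5) × 7² / 20 = 0.8 × 49 / 20 = 1.96 dB.
Output = 11 − 1.96 = 9.04 dBV.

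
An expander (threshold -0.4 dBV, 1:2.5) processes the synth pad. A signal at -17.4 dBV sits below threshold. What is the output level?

-42.9 dBV

The input is 17 dB below the -0.4 dBV threshold.
A 1:2.5 expander multiplies undershoot by 2.5: 17 × 2.5 = 42.5 dB below threshold.
Output = -0.4 − 42.5 = -42.9 dBV.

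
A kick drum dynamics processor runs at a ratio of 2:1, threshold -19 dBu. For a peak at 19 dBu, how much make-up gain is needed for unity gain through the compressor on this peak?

Overshoot 38 dB → 38/2 = 19 dB after compression, so the compressed level is -19 + 19 = 0 dBu.
Make-up = target − compressed = 19 − 0 = 19 dB.

19 dB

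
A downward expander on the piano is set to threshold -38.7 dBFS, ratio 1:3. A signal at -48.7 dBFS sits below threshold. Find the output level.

Undershoot = (-38.7) − (-48.7) = 10 dB.
At 1:3, that expands to 30 dB under threshold.
Output = -38.7 − 30 = -68.7 dBFS.

-68.7 dBFS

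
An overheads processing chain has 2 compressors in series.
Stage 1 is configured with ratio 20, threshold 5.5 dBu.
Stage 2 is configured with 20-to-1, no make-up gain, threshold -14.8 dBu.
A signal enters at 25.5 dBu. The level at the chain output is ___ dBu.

Stage 1: 20 dB above 5.5 dBu, reduced 20:1 to 1 dB above → 6.5 dBu.
Stage 2: 6.5 dBu is 21.3 dB over -14.8 dBu; at 20:1 that becomes 1.065 dB over, giving -13.735 dBu.

-13.735 dBu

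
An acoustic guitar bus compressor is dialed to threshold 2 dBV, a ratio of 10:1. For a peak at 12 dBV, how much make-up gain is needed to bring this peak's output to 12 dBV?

9 dB

Without make-up, output = threshold + overshoot/10 = 2 + 1 = 3 dBV.
Gap to target: 9 dB.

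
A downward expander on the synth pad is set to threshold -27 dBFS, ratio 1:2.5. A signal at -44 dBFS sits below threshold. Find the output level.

-69.5 dBFS

Below threshold, a 1:2.5 expander applies gain = (2.5−1)×(T − x) of attenuation.
(2.5−1) × 17 = 25.5 dB, so output = -44 − 25.5 = -69.5 dBFS.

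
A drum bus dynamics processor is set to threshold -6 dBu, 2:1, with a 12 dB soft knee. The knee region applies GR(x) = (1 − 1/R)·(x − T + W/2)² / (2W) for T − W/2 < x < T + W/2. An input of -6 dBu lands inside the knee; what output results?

-6.75 dBu

x − T + W/2 = -6 − (-6) + 6 = 6.
GR = (1 − 1/2) × 6² / 24 = 0.5 × 36 / 24 = 0.75 dB.
Output = -6 − 0.75 = -6.75 dBu.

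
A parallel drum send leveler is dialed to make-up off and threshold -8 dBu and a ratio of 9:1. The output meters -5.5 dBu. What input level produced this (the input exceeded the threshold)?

14.5 dBu

Post-compression overshoot = -5.5 − (-8) = 2.5 dB.
Before 9:1 compression the overshoot was 2.5 × 9 = 22.5 dB, so input = -8 + 22.5 = 14.5 dBu.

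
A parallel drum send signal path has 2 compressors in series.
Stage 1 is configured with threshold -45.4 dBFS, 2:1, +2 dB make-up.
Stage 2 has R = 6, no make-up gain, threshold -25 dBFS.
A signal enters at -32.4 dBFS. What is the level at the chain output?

Stage 1: 13 dB above -45.4 dBFS, reduced 2:1 to 6.5 dB above → -38.9 dBFS; +2 dB make-up → -36.9 dBFS.
Stage 2: below threshold (-36.9 ≤ -25); passes unchanged; output -36.9 dBFS.

-36.9 dBFS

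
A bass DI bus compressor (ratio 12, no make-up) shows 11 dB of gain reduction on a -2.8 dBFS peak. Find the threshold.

Input is 12 dB above T (since output overshoot × R = input overshoot: (-13.8 − T)·12 = -2.8 − T gives T = -14.8 dBFS).
Check: -14.8 + (-2.8 − (-14.8))/12 = -14.8 + 1 = -13.8 dBFS. ✓

-14.8 dBFS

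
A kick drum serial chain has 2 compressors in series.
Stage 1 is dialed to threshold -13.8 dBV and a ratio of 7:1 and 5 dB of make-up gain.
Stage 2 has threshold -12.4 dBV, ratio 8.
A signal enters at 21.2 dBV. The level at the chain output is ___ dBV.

-11.325 dBV

Stage 1: overshoot 35 dB → 35/7 = 5 dB → -8.8 dBV; +5 dB make-up → -3.8 dBV.
Stage 2: overshoot 8.6 dB → 8.6/8 = 1.075 dB → -11.325 dBV.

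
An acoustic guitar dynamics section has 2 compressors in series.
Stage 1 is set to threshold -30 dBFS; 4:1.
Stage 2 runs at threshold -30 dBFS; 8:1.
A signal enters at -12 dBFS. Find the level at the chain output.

Stage 1: -12 dBFS is 18 dB over -30 dBFS; at 4:1 that becomes 4.5 dB over, giving -25.5 dBFS.
Stage 2: 4.5 dB above -30 dBFS, reduced 8:1 to 0.5625 dB above → -29.4375 dBFS.

-29.4375 dBFS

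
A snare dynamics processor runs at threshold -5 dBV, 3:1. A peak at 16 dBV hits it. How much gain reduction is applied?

The signal is 21 dB above threshold.
A 3:1 ratio leaves 7 dB of that excess.
So the signal is attenuated by 21 − 7 = 14 dB.

14 dB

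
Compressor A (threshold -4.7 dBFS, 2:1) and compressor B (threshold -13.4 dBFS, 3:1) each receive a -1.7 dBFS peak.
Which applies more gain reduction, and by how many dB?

B, by 6.3 dB

A: GR = 3 − 3/2 = 1.5 dB.
B: GR = 11.7 − 11.7/3 = 7.8 dB.
B reduces 6.3 dB more.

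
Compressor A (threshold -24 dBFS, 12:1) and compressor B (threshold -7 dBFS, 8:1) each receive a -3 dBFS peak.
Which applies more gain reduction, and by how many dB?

A: 21 dB over, compressed to 1.75 dB over, so 19.25 dB of GR.
B: 4 dB over, compressed to 0.5 dB over, so 3.5 dB of GR.
A reduces 15.75 dB more.

A, by 15.75 dB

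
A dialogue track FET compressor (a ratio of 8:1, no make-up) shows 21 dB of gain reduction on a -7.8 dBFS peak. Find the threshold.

Gain reduction = -7.8 − (-28.8) = 21 dB; output overshoot = GR / (R − 1) = 21 / 7 = 3 dB.
Threshold = output − output overshoot = -28.8 − 3 = -31.8 dBFS.

-31.8 dBFS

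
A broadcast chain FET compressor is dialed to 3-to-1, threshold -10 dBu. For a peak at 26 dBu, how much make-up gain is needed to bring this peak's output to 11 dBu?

Overshoot 36 dB → 36/3 = 12 dB after compression, so the compressed level is -10 + 12 = 2 dBu.
Make-up = target − compressed = 11 − 2 = 9 dB.

9 dB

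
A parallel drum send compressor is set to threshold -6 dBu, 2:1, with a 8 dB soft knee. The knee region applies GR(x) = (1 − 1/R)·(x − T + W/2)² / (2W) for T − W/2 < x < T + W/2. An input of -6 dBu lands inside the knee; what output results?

-6.5 dBu

x − T + W/2 = -6 − (-6) + 4 = 4.
GR = (1 − 1/2) × 4² / 16 = 0.5 × 16 / 16 = 0.5 dB.
Output = -6 − 0.5 = -6.5 dBu.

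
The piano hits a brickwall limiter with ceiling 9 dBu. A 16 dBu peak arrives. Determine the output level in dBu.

9 dBu

At ∞:1, everything above 9 dBu is held at the ceiling.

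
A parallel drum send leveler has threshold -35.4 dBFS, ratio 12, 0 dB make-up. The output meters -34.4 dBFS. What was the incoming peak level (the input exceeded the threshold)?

-23.4 dBFS

The compressed level sits -34.4 − (-35.4) = 1 dB over threshold.
Undo the ratio: input overshoot = 1 × 12 = 12 dB, giving input = -23.4 dBFS.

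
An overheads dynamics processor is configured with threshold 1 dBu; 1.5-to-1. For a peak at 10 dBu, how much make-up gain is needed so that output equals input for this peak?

3 dB

Overshoot 9 dB → 9/1.5 = 6 dB after compression, so the compressed level is 1 + 6 = 7 dBu.
Make-up = target − compressed = 10 − 7 = 3 dB.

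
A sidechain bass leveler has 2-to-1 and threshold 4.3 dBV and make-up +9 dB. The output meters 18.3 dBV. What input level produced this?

14.3 dBV

Before make-up, the level was 18.3 − 9 = 9.3 dBV.
That's 5 dB above the 4.3 dBV threshold.
Input overshoot = R × output overshoot = 10 dB → input = 4.3 + 10 = 14.3 dBV.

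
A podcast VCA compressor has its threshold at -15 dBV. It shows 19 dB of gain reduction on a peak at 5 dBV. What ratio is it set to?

20:1

Input overshoot = 5 − (-15) = 20 dB.
Output overshoot = 20 − 19 = 1 dB.
Ratio = input overshoot / output overshoot = 20 / 1 = 20.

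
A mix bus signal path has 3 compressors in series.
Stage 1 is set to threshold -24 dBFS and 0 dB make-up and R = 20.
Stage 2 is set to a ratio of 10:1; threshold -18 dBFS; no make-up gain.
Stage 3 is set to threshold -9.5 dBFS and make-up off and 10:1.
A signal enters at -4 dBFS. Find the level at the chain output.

-23 dBFS

Stage 1: 20 dB above -24 dBFS, reduced 20:1 to 1 dB above → -23 dBFS.
Stage 2: -23 dBFS ≤ -18 dBFS, so stage 2 doesn't engage; output -23 dBFS.
Stage 3: below threshold (-23 ≤ -9.5); passes unchanged; output -23 dBFS.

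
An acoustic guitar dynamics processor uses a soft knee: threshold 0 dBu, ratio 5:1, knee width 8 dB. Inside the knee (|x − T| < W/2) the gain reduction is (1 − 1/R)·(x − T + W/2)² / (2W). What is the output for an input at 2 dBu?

0.2 dBu

x − T + W/2 = 2 − 0 + 4 = 6.
GR = (1 − 1/5) × 6² / 16 = 0.8 × 36 / 16 = 1.8 dB.
Output = 2 − 1.8 = 0.2 dBu.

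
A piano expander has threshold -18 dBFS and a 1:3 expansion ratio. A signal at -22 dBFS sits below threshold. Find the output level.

Below threshold, a 1:3 expander applies gain = (3−1)×(T − x) of attenuation.
(3−1) × 4 = 8 dB, so output = -22 − 8 = -30 dBFS.

-30 dBFS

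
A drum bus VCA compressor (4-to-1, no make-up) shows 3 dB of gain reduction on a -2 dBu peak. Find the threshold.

Let T be the threshold. Output overshoot = (input overshoot)/R, so -5 − T = (-2 − T)/4.
4·(-5 − T) = -2 − T → 3·T = -20 − (-2) = -18.
T = -18/3 = -6 dBu.

-6 dBu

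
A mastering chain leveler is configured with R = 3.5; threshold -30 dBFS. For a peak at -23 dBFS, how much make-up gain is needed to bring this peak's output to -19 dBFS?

9 dB

The peak compresses to -30 + 7/3.5 = -28 dBFS.
To reach -19 dBFS requires -19 − (-28) = 9 dB of make-up.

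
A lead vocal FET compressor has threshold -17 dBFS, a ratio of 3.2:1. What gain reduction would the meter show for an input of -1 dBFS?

The signal is 16 dB above threshold.
After 3.2:1 compression the overshoot becomes 16/3.2 = 5 dB.
Gain reduction = 16 − 5 = 11 dB.

11 dB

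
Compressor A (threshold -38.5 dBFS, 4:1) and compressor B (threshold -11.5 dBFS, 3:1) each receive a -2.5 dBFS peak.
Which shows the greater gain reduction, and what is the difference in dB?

A: overshoot 36 dB → output overshoot 9 dB → GR 27 dB.
B: overshoot 9 dB → output overshoot 3 dB → GR 6 dB.
Difference: 21 dB in favour of A.

A, by 21 dB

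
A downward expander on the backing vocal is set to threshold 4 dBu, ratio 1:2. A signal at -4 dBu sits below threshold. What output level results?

-12 dBu

Below threshold, a 1:2 expander applies gain = (2−1)×(T − x) of attenuation.
(2−1) × 8 = 8 dB, so output = -4 − 8 = -12 dBu.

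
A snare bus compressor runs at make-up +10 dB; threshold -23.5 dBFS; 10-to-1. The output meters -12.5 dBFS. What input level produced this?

-13.5 dBFS

Before make-up, the level was -12.5 − 10 = -22.5 dBFS.
That's 1 dB above the -23.5 dBFS threshold.
Input overshoot = R × output overshoot = 10 dB → input = -23.5 + 10 = -13.5 dBFS.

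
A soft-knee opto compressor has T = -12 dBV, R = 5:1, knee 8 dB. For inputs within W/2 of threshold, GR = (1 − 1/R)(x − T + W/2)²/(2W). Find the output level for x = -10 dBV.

x − T + W/2 = -10 − (-12) + 4 = 6.
GR = (1 − 1/5) × 6² / 16 = 0.8 × 36 / 16 = 1.8 dB.
Output = -10 − 1.8 = -11.8 dBV.

-11.8 dBV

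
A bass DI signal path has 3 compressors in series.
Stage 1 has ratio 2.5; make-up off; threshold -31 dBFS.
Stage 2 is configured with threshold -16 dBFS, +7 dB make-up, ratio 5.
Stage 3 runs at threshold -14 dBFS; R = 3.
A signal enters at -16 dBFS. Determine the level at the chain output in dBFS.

-18 dBFS

Stage 1: -16 dBFS is 15 dB over -31 dBFS; at 2.5:1 that becomes 6 dB over, giving -25 dBFS.
Stage 2: below threshold (-25 ≤ -16); passes unchanged; make-up brings it to -18 dBFS.
Stage 3: -18 dBFS ≤ -14 dBFS, so stage 3 doesn't engage; output -18 dBFS.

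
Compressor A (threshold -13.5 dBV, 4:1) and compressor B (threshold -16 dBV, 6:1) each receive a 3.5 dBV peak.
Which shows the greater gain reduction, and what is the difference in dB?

A: overshoot 17 dB → output overshoot 4.25 dB → GR 12.75 dB.
B: overshoot 19.5 dB → output overshoot 3.25 dB → GR 16.25 dB.
B applies 3.5 dB more gain reduction.

B, by 3.5 dB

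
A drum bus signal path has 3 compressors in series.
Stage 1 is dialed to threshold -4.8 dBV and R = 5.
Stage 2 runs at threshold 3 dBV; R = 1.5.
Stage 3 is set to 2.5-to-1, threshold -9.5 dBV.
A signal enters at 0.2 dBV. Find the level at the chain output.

-7.22 dBV

Stage 1: overshoot 5 dB → 5/5 = 1 dB → -3.8 dBV.
Stage 2: -3.8 dBV ≤ 3 dBV, so stage 2 doesn't engage; output -3.8 dBV.
Stage 3: 5.7 dB above -9.5 dBV, reduced 2.5:1 to 2.28 dB above → -7.22 dBV.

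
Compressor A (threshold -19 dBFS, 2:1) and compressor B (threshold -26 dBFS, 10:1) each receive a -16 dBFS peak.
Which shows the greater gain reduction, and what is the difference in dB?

B, by 7.5 dB

A: overshoot 3 dB → output overshoot 1.5 dB → GR 1.5 dB.
B: overshoot 10 dB → output overshoot 1 dB → GR 9 dB.
B reduces 7.5 dB more.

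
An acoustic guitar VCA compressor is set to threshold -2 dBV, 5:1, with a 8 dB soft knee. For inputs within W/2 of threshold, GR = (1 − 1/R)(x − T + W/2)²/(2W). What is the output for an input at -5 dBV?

x − T + W/2 = -5 − (-2) + 4 = 1.
GR = (1 − 1/5) × 1² / 16 = 0.8 × 1 / 16 = 0.05 dB.
Output = -5 − 0.05 = -5.05 dBV.

-5.05 dBV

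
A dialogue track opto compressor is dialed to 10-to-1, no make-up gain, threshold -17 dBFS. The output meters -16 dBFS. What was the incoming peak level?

That's 1 dB above the -17 dBFS threshold.
Undo the ratio: input overshoot = 1 × 10 = 10 dB, giving input = -7 dBFS.

-7 dBFS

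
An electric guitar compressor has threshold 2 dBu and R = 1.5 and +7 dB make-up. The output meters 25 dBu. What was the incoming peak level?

Remove make-up: 25 − 7 = 18 dBu.
Post-compression overshoot = 18 − 2 = 16 dB.
Input overshoot = R × output overshoot = 24 dB → input = 2 + 24 = 26 dBu.

26 dBu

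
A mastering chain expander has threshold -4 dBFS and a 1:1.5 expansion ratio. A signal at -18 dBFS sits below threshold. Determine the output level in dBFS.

Undershoot = (-4) − (-18) = 14 dB.
At 1:1.5, that expands to 21 dB under threshold.
Output = -4 − 21 = -25 dBFS.

-25 dBFS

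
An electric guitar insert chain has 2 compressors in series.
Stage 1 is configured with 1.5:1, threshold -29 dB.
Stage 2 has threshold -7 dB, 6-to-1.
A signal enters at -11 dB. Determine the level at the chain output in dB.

Stage 1: overshoot 18 dB → 18/1.5 = 12 dB → -17 dB.
Stage 2: -17 dB ≤ -7 dB, so stage 2 doesn't engage; output -17 dB.

-17 dB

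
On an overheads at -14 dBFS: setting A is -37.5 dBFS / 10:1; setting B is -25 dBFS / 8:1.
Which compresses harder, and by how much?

A: 23.5 dB over, compressed to 2.35 dB over, so 21.15 dB of GR.
B: 11 dB over, compressed to 1.375 dB over, so 9.625 dB of GR.
Difference: 11.525 dB in favour of A.

A, by 11.525 dB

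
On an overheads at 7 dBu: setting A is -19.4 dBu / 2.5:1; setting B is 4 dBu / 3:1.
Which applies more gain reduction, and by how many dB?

A, by 13.84 dB

A: overshoot 26.4 dB → output overshoot 10.56 dB → GR 15.84 dB.
B: overshoot 3 dB → output overshoot 1 dB → GR 2 dB.
Difference: 13.84 dB in favour of A.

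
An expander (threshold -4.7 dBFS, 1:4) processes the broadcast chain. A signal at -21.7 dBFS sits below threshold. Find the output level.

Undershoot = (-4.7) − (-21.7) = 17 dB.
At 1:4, that expands to 68 dB under threshold.
Output = -4.7 − 68 = -72.7 dBFS.

-72.7 dBFS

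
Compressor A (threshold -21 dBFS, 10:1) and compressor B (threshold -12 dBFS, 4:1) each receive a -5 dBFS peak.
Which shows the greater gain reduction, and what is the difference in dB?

A: overshoot 16 dB → output overshoot 1.6 dB → GR 14.4 dB.
B: overshoot 7 dB → output overshoot 1.75 dB → GR 5.25 dB.
A reduces 9.15 dB more.

A, by 9.15 dB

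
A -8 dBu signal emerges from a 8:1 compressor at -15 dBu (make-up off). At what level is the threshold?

-16 dBu

Gain reduction = -8 − (-15) = 7 dB; output overshoot = GR / (R − 1) = 7 / 7 = 1 dB.
Threshold = output − output overshoot = -15 − 1 = -16 dBu.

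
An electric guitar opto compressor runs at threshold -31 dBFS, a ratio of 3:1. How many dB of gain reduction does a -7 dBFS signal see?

The signal is 24 dB above threshold.
After 3:1 compression the overshoot becomes 24/3 = 8 dB.
GR = overshoot in − overshoot out = 24 − 8 = 16 dB.

16 dB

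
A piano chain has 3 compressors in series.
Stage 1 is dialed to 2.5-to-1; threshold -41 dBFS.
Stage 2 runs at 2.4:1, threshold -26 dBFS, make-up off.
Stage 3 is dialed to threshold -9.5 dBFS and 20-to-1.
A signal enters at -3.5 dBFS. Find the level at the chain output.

Stage 1: 37.5 dB above -41 dBFS, reduced 2.5:1 to 15 dB above → -26 dBFS.
Stage 2: -26 dBFS ≤ -26 dBFS, so stage 2 doesn't engage; output -26 dBFS.
Stage 3: -26 dBFS is at or below the -9.5 dBFS threshold — no compression; output -26 dBFS.

-26 dBFS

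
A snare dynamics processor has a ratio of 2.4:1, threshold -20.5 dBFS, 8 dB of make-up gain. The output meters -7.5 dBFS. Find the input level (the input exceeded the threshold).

-8.5 dBFS

Before make-up, the level was -7.5 − 8 = -15.5 dBFS.
The compressed level sits -15.5 − (-20.5) = 5 dB over threshold.
Undo the ratio: input overshoot = 5 × 2.4 = 12 dB, giving input = -8.5 dBFS.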